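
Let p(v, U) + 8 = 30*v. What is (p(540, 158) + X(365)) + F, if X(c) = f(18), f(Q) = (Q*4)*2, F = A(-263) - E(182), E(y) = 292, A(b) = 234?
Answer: 16278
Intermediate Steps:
p(v, U) = -8 + 30*v
F = -58 (F = 234 - 1*292 = 234 - 292 = -58)
f(Q) = 8*Q (f(Q) = (4*Q)*2 = 8*Q)
X(c) = 144 (X(c) = 8*18 = 144)
(p(540, 158) + X(365)) + F = ((-8 + 30*540) + 144) - 58 = ((-8 + 16200) + 144) - 58 = (16192 + 144) - 58 = 16336 - 58 = 16278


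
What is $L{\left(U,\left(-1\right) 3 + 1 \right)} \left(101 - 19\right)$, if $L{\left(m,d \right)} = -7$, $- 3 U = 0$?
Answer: $-574$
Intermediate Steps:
$U = 0$ ($U = \left(- \frac{1}{3}\right) 0 = 0$)
$L{\left(U,\left(-1\right) 3 + 1 \right)} \left(101 - 19\right) = - 7 \left(101 - 19\right) = \left(-7\right) 82 = -574$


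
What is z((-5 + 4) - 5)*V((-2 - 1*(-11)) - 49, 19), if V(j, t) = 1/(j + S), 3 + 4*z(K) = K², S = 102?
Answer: 33/248 ≈ 0.13306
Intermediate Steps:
z(K) = -¾ + K²/4
V(j, t) = 1/(102 + j) (V(j, t) = 1/(j + 102) = 1/(102 + j))
z((-5 + 4) - 5)*V((-2 - 1*(-11)) - 49, 19) = (-¾ + ((-5 + 4) - 5)²/4)/(102 + ((-2 - 1*(-11)) - 49)) = (-¾ + (-1 - 5)²/4)/(102 + ((-2 + 11) - 49)) = (-¾ + (¼)*(-6)²)/(102 + (9 - 49)) = (-¾ + (¼)*36)/(102 - 40) = (-¾ + 9)/62 = (33/4)*(1/62) = 33/248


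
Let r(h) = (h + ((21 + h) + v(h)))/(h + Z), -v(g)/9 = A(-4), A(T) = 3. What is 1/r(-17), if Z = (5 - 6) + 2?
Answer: 2/5 ≈ 0.40000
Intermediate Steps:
v(g) = -27 (v(g) = -9*3 = -27)
Z = 1 (Z = -1 + 2 = 1)
r(h) = (-6 + 2*h)/(1 + h) (r(h) = (h + ((21 + h) - 27))/(h + 1) = (h + (-6 + h))/(1 + h) = (-6 + 2*h)/(1 + h))
1/r(-17) = 1/(2*(-3 - 17)/(1 - 17)) = 1/(2*(-20)/(-16)) = 1/(2*(-1/16)*(-20)) = 1/(5/2) = 2/5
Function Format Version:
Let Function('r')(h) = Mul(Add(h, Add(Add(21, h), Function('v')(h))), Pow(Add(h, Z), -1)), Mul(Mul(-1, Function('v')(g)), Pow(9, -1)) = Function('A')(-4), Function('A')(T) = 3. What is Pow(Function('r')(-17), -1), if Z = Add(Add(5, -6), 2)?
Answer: Rational(2, 5) ≈ 0.40000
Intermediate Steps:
Function('v')(g) = -27 (Function('v')(g) = Mul(-9, 3) = -27)
Z = 1 (Z = Add(-1, 2) = 1)
Function('r')(h) = Mul(Pow(Add(1, h), -1), Add(-6, Mul(2, h))) (Function('r')(h) = Mul(Add(h, Add(Add(21, h), -27)), Pow(Add(h, 1), -1)) = Mul(Add(h, Add(-6, h)), Pow(Add(1, h), -1)) = Mul(Add(-6, Mul(2, h)), Pow(Add(1, h), -1)) = Mul(Pow(Add(1, h), -1), Add(-6, Mul(2, h))))
Pow(Function('r')(-17), -1) = Pow(Mul(2, Pow(Add(1, -17), -1), Add(-3, -17)), -1) = Pow(Mul(2, Pow(-16, -1), -20), -1) = Pow(Mul(2, Rational(-1, 16), -20), -1) = Pow(Rational(5, 2), -1) = Rational(2, 5)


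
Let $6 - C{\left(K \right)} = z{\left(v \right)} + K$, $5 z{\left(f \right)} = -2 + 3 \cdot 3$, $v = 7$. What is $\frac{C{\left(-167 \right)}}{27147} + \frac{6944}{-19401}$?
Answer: $- \frac{308632594}{877798245} \approx -0.3516$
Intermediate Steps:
$z{\left(f \right)} = \frac{7}{5}$ ($z{\left(f \right)} = \frac{-2 + 3 \cdot 3}{5} = \frac{-2 + 9}{5} = \frac{1}{5} \cdot 7 = \frac{7}{5}$)
$C{\left(K \right)} = \frac{23}{5} - K$ ($C{\left(K \right)} = 6 - \left(\frac{7}{5} + K\right) = \frac{23}{5} - K$)
$\frac{C{\left(-167 \right)}}{27147} + \frac{6944}{-19401} = \frac{\frac{23}{5} - -167}{27147} + \frac{6944}{-19401} = \left(\frac{23}{5} + 167\right) \frac{1}{27147} + 6944 \left(- \frac{1}{19401}\right) = \frac{858}{5} \cdot \frac{1}{27147} - \frac{6944}{19401} = \frac{286}{45245} - \frac{6944}{19401} = - \frac{308632594}{877798245}$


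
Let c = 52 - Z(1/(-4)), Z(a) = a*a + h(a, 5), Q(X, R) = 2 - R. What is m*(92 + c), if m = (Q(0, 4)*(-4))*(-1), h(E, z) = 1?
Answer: -2287/2 ≈ -1143.5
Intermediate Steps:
Z(a) = 1 + a**2 (Z(a) = a*a + 1 = a**2 + 1 = 1 + a**2)
m = -8 (m = ((2 - 1*4)*(-4))*(-1) = ((2 - 4)*(-4))*(-1) = -2*(-4)*(-1) = 8*(-1) = -8)
c = 815/16 (c = 52 - (1 + (1/(-4))**2) = 52 - (1 + (1*(-1/4))**2) = 52 - (1 + (-1/4)**2) = 52 - (1 + 1/16) = 52 - 1*17/16 = 52 - 17/16 = 815/16 ≈ 50.938)
m*(92 + c) = -8*(92 + 815/16) = -8*2287/16 = -2287/2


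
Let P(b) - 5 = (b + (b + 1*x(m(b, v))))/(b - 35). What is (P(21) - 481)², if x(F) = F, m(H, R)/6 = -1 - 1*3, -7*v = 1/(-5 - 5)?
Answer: 11162281/49 ≈ 2.2780e+5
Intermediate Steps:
v = 1/70 (v = -1/(7*(-5 - 5)) = -⅐/(-10) = -⅐*(-⅒) = 1/70 ≈ 0.014286)
m(H, R) = -24 (m(H, R) = 6*(-1 - 1*3) = 6*(-1 - 3) = 6*(-4) = -24)
P(b) = 5 + (-24 + 2*b)/(-35 + b) (P(b) = 5 + (b + (b + 1*(-24)))/(b - 35) = 5 + (b + (b - 24))/(-35 + b) = 5 + (b + (-24 + b))/(-35 + b) = 5 + (-24 + 2*b)/(-35 + b))
(P(21) - 481)² = ((-199 + 7*21)/(-35 + 21) - 481)² = ((-199 + 147)/(-14) - 481)² = (-1/14*(-52) - 481)² = (26/7 - 481)² = (-3341/7)² = 11162281/49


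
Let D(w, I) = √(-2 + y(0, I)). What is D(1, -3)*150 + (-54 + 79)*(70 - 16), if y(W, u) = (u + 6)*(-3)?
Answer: 1350 + 150*I*√11 ≈ 1350.0 + 497.49*I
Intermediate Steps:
y(W, u) = -18 - 3*u (y(W, u) = (6 + u)*(-3) = -18 - 3*u)
D(w, I) = √(-20 - 3*I) (D(w, I) = √(-2 + (-18 - 3*I)) = √(-20 - 3*I))
D(1, -3)*150 + (-54 + 79)*(70 - 16) = √(-20 - 3*(-3))*150 + (-54 + 79)*(70 - 16) = √(-20 + 9)*150 + 25*54 = √(-11)*150 + 1350 = (I*√11)*150 + 1350 = 150*I*√11 + 1350 = 1350 + 150*I*√11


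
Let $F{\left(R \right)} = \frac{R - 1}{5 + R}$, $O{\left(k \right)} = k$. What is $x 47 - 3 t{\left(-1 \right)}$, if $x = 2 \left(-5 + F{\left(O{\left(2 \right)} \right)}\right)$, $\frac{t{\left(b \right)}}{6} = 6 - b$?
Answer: $- \frac{4078}{7} \approx -582.57$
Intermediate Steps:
$F{\left(R \right)} = \frac{-1 + R}{5 + R}$
$t{\left(b \right)} = 36 - 6 b$ ($t{\left(b \right)} = 6 \left(6 - b\right) = 36 - 6 b$)
$x = - \frac{68}{7}$ ($x = 2 \left(-5 + \frac{-1 + 2}{5 + 2}\right) = 2 \left(-5 + \frac{1}{7} \cdot 1\right) = 2 \left(-5 + \frac{1}{7}\right) = 2 \left(- \frac{34}{7}\right) = - \frac{68}{7} \approx -9.7143$)
$x 47 - 3 t{\left(-1 \right)} = \left(- \frac{68}{7}\right) 47 - 3 \left(36 - -6\right) = - \frac{3196}{7} - 3 \left(36 + 6\right) = - \frac{3196}{7} - 126 = - \frac{4078}{7}$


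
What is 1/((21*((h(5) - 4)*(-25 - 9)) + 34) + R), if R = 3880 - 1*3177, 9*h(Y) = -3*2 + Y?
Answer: 3/11017 ≈ 0.00027231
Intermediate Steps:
h(Y) = -⅔ + Y/9 (h(Y) = (-3*2 + Y)/9 = (-6 + Y)/9 = -⅔ + Y/9)
R = 703 (R = 3880 - 3177 = 703)
1/((21*((h(5) - 4)*(-25 - 9)) + 34) + R) = 1/((21*(((-⅔ + (⅑)*5) - 4)*(-25 - 9)) + 34) + 703) = 1/((21*(((-⅔ + 5/9) - 4)*(-34)) + 34) + 703) = 1/((21*((-⅑ - 4)*(-34)) + 34) + 703) = 1/((21*(-37/9*(-34)) + 34) + 703) = 1/((21*(1258/9) + 34) + 703) = 1/((8806/3 + 34) + 703) = 1/(8908/3 + 703) = 1/(11017/3) = 3/11017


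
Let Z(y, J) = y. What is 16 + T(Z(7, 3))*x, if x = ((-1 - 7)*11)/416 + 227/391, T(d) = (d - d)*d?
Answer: 16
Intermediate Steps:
T(d) = 0 (T(d) = 0*d = 0)
x = 7503/20332 (x = -8*11*(1/416) + 227*(1/391) = -88*1/416 + 227/391 = -11/52 + 227/391 = 7503/20332 ≈ 0.36902)
16 + T(Z(7, 3))*x = 16 + 0*(7503/20332) = 16 + 0 = 16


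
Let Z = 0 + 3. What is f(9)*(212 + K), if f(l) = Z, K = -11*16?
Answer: 108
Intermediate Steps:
K = -176
Z = 3
f(l) = 3
f(9)*(212 + K) = 3*(212 - 176) = 3*36 = 108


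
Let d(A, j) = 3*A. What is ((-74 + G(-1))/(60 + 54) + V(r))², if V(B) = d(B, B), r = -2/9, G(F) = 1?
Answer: 22201/12996 ≈ 1.7083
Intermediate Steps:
r = -2/9 (r = -2*⅑ = -2/9 ≈ -0.22222)
V(B) = 3*B
((-74 + G(-1))/(60 + 54) + V(r))² = ((-74 + 1)/(60 + 54) + 3*(-2/9))² = (-73/114 - ⅔)² = (-149/114)² = 22201/12996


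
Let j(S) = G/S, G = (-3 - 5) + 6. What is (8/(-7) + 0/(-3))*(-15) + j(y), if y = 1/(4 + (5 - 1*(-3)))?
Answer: -48/7 ≈ -6.8571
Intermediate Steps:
G = -2 (G = -8 + 6 = -2)
y = 1/12 (y = 1/(4 + (5 + 3)) = 1/(4 + 8) = 1/12 ≈ 0.083333)
j(S) = -2/S
(8/(-7) + 0/(-3))*(-15) + j(y) = (8/(-7) + 0/(-3))*(-15) - 2/1/12 = (8*(-⅐) + 0*(-⅓))*(-15) - 2*12 = (-8/7 + 0)*(-15) - 24 = -8/7*(-15) - 24 = 120/7 - 24 = -48/7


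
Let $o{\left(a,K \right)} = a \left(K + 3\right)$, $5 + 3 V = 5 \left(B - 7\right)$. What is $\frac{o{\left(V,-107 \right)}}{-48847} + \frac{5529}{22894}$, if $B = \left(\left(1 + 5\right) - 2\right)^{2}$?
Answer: $\frac{905464229}{3354909654} \approx 0.26989$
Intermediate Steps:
$B = 16$ ($B = \left(6 - 2\right)^{2} = 4^{2} = 16$)
$V = \frac{40}{3}$ ($V = - \frac{5}{3} + \frac{5 \left(16 - 7\right)}{3} = - \frac{5}{3} + \frac{5 \cdot 9}{3} = - \frac{5}{3} + \frac{1}{3} \cdot 45 = - \frac{5}{3} + 15 = \frac{40}{3} \approx 13.333$)
$o{\left(a,K \right)} = a \left(3 + K\right)$
$\frac{o{\left(V,-107 \right)}}{-48847} + \frac{5529}{22894} = \frac{\frac{40}{3} \left(3 - 107\right)}{-48847} + \frac{5529}{22894} = \frac{40}{3} \left(-104\right) \left(- \frac{1}{48847}\right) + 5529 \cdot \frac{1}{22894} = \left(- \frac{4160}{3}\right) \left(- \frac{1}{48847}\right) + \frac{5529}{22894} = \frac{4160}{146541} + \frac{5529}{22894} = \frac{905464229}{3354909654}$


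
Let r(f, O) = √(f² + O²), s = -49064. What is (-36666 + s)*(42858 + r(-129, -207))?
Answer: -3674216340 - 257190*√6610 ≈ -3.6951e+9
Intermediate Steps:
r(f, O) = √(O² + f²)
(-36666 + s)*(42858 + r(-129, -207)) = (-36666 - 49064)*(42858 + √((-207)² + (-129)²)) = -85730*(42858 + √(42849 + 16641)) = -85730*(42858 + √59490) = -85730*(42858 + 3*√6610) = -3674216340 - 257190*√6610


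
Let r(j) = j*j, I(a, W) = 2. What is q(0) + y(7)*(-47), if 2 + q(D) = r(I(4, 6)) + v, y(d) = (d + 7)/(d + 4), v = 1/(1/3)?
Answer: -603/11 ≈ -54.818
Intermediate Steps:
v = 3 (v = 1/(⅓) = 3)
y(d) = (7 + d)/(4 + d)
r(j) = j²
q(D) = 5 (q(D) = -2 + (2² + 3) = -2 + (4 + 3) = -2 + 7 = 5)
q(0) + y(7)*(-47) = 5 + ((7 + 7)/(4 + 7))*(-47) = 5 + (14/11)*(-47) = 5 - 658/11 = -603/11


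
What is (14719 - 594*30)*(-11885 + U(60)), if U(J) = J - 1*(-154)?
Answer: 36191771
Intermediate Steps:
U(J) = 154 + J (U(J) = J + 154 = 154 + J)
(14719 - 594*30)*(-11885 + U(60)) = (14719 - 594*30)*(-11885 + (154 + 60)) = (14719 - 17820)*(-11885 + 214) = -3101*(-11671) = 36191771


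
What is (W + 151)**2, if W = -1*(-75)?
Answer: 51076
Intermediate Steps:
W = 75
(W + 151)**2 = (75 + 151)**2 = 226**2 = 51076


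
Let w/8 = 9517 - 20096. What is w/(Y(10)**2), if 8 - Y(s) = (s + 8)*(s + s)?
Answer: -10579/15488 ≈ -0.68304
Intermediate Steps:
Y(s) = 8 - 2*s*(8 + s) (Y(s) = 8 - (s + 8)*(s + s) = 8 - (8 + s)*2*s = 8 - 2*s*(8 + s))
w = -84632 (w = 8*(9517 - 20096) = 8*(-10579) = -84632)
w/(Y(10)**2) = -84632/(8 - 16*10 - 2*10**2)**2 = -84632/(8 - 160 - 2*100)**2 = -84632/(8 - 160 - 200)**2 = -84632/((-352)**2) = -84632/123904 = -84632*1/123904 = -10579/15488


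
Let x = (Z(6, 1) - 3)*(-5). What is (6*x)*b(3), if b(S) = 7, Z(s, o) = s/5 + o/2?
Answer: 273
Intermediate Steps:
Z(s, o) = o/2 + s/5 (Z(s, o) = s*(⅕) + o*(½) = s/5 + o/2 = o/2 + s/5)
x = 13/2 (x = (((½)*1 + (⅕)*6) - 3)*(-5) = ((½ + 6/5) - 3)*(-5) = (17/10 - 3)*(-5) = -13/10*(-5) = 13/2 ≈ 6.5000)
(6*x)*b(3) = (6*(13/2))*7 = 39*7 = 273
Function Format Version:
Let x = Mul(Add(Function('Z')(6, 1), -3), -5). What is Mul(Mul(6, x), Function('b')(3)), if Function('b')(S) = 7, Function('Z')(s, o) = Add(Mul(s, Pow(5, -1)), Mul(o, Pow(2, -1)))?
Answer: 273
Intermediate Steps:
Function('Z')(s, o) = Add(Mul(Rational(1, 2), o), Mul(Rational(1, 5), s)) (Function('Z')(s, o) = Add(Mul(s, Rational(1, 5)), Mul(o, Rational(1, 2))) = Add(Mul(Rational(1, 5), s), Mul(Rational(1, 2), o)) = Add(Mul(Rational(1, 2), o), Mul(Rational(1, 5), s)))
x = Rational(13, 2) (x = Mul(Add(Add(Mul(Rational(1, 2), 1), Mul(Rational(1, 5), 6)), -3), -5) = Mul(Add(Add(Rational(1, 2), Rational(6, 5)), -3), -5) = Mul(Add(Rational(17, 10), -3), -5) = Mul(Rational(-13, 10), -5) = Rational(13, 2) ≈ 6.5000)
Mul(Mul(6, x), Function('b')(3)) = Mul(Mul(6, Rational(13, 2)), 7) = Mul(39, 7) = 273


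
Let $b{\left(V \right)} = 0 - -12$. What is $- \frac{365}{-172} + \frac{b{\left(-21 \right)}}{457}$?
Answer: $\frac{168869}{78604} \approx 2.1483$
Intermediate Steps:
$b{\left(V \right)} = 12$ ($b{\left(V \right)} = 0 + 12 = 12$)
$- \frac{365}{-172} + \frac{b{\left(-21 \right)}}{457} = - \frac{365}{-172} + \frac{12}{457} = \left(-365\right) \left(- \frac{1}{172}\right) + 12 \cdot \frac{1}{457} = \frac{365}{172} + \frac{12}{457} = \frac{168869}{78604}$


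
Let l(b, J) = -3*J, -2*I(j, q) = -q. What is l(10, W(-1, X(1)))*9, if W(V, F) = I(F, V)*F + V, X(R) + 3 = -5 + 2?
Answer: -54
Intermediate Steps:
X(R) = -6 (X(R) = -3 + (-5 + 2) = -3 - 3 = -6)
I(j, q) = q/2 (I(j, q) = -(-1)*q/2 = q/2)
W(V, F) = V + F*V/2 (W(V, F) = (V/2)*F + V = F*V/2 + V = V + F*V/2)
l(10, W(-1, X(1)))*9 = -3*(-1)*(2 - 6)/2*9 = -3*(-1)*(-4)/2*9 = -3*2*9 = -6*9 = -54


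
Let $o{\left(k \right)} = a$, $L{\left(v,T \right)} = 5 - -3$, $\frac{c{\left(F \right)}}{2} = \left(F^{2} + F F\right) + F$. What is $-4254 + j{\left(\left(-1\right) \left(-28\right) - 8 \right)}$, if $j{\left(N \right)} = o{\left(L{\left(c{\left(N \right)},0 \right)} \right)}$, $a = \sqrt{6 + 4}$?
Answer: $-4254 + \sqrt{10} \approx -4250.8$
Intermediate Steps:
$c{\left(F \right)} = 2 F + 4 F^{2}$ ($c{\left(F \right)} = 2 \left(\left(F^{2} + F F\right) + F\right) = 2 \left(\left(F^{2} + F^{2}\right) + F\right) = 2 \left(2 F^{2} + F\right) = 2 \left(F + 2 F^{2}\right) = 2 F + 4 F^{2}$)
$L{\left(v,T \right)} = 8$ ($L{\left(v,T \right)} = 5 + 3 = 8$)
$a = \sqrt{10} \approx 3.1623$
$o{\left(k \right)} = \sqrt{10}$
$j{\left(N \right)} = \sqrt{10}$
$-4254 + j{\left(\left(-1\right) \left(-28\right) - 8 \right)} = -4254 + \sqrt{10}$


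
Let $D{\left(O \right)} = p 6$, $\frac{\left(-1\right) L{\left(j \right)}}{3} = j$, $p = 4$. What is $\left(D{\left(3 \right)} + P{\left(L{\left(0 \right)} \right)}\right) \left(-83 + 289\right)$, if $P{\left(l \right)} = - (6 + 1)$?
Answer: $3502$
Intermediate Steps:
$L{\left(j \right)} = - 3 j$
$P{\left(l \right)} = -7$ ($P{\left(l \right)} = \left(-1\right) 7 = -7$)
$D{\left(O \right)} = 24$ ($D{\left(O \right)} = 4 \cdot 6 = 24$)
$\left(D{\left(3 \right)} + P{\left(L{\left(0 \right)} \right)}\right) \left(-83 + 289\right) = \left(24 - 7\right) \left(-83 + 289\right) = 17 \cdot 206 = 3502$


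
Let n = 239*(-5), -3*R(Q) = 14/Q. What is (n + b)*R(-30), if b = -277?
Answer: -10304/45 ≈ -228.98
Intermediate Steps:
R(Q) = -14/(3*Q)
n = -1195
(n + b)*R(-30) = (-1195 - 277)*(-14/3/(-30)) = -(-20608)*(-1)/(3*30) = -1472*7/45 = -10304/45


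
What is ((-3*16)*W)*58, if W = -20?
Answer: 55680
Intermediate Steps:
((-3*16)*W)*58 = (-3*16*(-20))*58 = -48*(-20)*58 = 960*58 = 55680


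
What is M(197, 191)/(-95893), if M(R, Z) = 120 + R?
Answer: -317/95893 ≈ -0.0033058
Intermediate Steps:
M(197, 191)/(-95893) = (120 + 197)/(-95893) = 317*(-1/95893) = -317/95893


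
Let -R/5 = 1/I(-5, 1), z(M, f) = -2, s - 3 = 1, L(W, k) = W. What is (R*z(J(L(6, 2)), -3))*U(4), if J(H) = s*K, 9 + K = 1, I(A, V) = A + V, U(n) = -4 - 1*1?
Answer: 25/2 ≈ 12.500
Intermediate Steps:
U(n) = -5 (U(n) = -4 - 1 = -5)
K = -8 (K = -9 + 1 = -8)
s = 4 (s = 3 + 1 = 4)
J(H) = -32 (J(H) = 4*(-8) = -32)
R = 5/4 (R = -5/(-5 + 1) = -5/(-4) = -5*(-¼) = 5/4 ≈ 1.2500)
(R*z(J(L(6, 2)), -3))*U(4) = ((5/4)*(-2))*(-5) = -5/2*(-5) = 25/2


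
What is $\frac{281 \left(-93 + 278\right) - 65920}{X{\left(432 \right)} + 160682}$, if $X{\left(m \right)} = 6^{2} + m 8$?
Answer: $- \frac{13935}{164174} \approx -0.084879$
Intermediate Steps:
$X{\left(m \right)} = 36 + 8 m$
$\frac{281 \left(-93 + 278\right) - 65920}{X{\left(432 \right)} + 160682} = \frac{281 \left(-93 + 278\right) - 65920}{\left(36 + 8 \cdot 432\right) + 160682} = \frac{281 \cdot 185 - 65920}{\left(36 + 3456\right) + 160682} = \frac{51985 - 65920}{3492 + 160682} = - \frac{13935}{164174}$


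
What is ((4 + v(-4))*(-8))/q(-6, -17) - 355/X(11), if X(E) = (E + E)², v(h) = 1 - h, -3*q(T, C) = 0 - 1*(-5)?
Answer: 102769/2420 ≈ 42.467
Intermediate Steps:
q(T, C) = -5/3 (q(T, C) = -(0 - 1*(-5))/3 = -(0 + 5)/3 = -⅓*5 = -5/3)
X(E) = 4*E² (X(E) = (2*E)² = 4*E²)
((4 + v(-4))*(-8))/q(-6, -17) - 355/X(11) = ((4 + (1 - 1*(-4)))*(-8))/(-5/3) - 355/(4*11²) = ((4 + (1 + 4))*(-8))*(-⅗) - 355/(4*121) = ((4 + 5)*(-8))*(-⅗) - 355/484 = (9*(-8))*(-⅗) - 355*1/484 = -72*(-⅗) - 355/484 = 216/5 - 355/484 = 102769/2420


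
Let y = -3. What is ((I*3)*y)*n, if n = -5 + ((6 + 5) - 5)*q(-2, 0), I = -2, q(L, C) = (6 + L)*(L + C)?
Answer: -954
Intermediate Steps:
q(L, C) = (6 + L)*(C + L)
n = -53 (n = -5 + ((6 + 5) - 5)*((-2)² + 6*0 + 6*(-2) + 0*(-2)) = -5 + (11 - 5)*(4 + 0 - 12 + 0) = -5 + 6*(-8) = -5 - 48 = -53)
((I*3)*y)*n = (-2*3*(-3))*(-53) = -6*(-3)*(-53) = 18*(-53) = -954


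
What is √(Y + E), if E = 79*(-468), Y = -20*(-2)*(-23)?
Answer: 2*I*√9473 ≈ 194.66*I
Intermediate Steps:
Y = -920 (Y = 40*(-23) = -920)
E = -36972
√(Y + E) = √(-920 - 36972) = √(-37892) = 2*I*√9473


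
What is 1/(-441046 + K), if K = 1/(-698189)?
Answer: -698189/307933465695 ≈ -2.2673e-6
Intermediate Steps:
K = -1/698189 ≈ -1.4323e-6
1/(-441046 + K) = 1/(-441046 - 1/698189) = 1/(-307933465695/698189) = -698189/307933465695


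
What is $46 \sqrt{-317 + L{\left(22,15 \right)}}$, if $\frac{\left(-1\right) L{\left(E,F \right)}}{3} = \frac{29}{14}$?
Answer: $\frac{115 i \sqrt{2534}}{7} \approx 827.0 i$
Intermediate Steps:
$L{\left(E,F \right)} = - \frac{87}{14}$ ($L{\left(E,F \right)} = - 3 \cdot \frac{29}{14} = - 3 \cdot 29 \cdot \frac{1}{14} = \left(-3\right) \frac{29}{14} = - \frac{87}{14}$)
$46 \sqrt{-317 + L{\left(22,15 \right)}} = 46 \sqrt{-317 - \frac{87}{14}} = 46 \sqrt{- \frac{4525}{14}} = 46 \frac{5 i \sqrt{2534}}{14} = \frac{115 i \sqrt{2534}}{7}$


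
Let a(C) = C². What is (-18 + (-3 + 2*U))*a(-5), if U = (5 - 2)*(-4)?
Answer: -1125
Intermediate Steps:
U = -12 (U = 3*(-4) = -12)
(-18 + (-3 + 2*U))*a(-5) = (-18 + (-3 + 2*(-12)))*(-5)² = (-18 + (-3 - 24))*25 = (-18 - 27)*25 = -45*25 = -1125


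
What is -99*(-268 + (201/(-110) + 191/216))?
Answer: 3195043/120 ≈ 26625.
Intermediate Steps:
-99*(-268 + (201/(-110) + 191/216)) = -99*(-268 + (201*(-1/110) + 191*(1/216))) = -99*(-268 + (-201/110 + 191/216)) = -99*(-268 - 11203/11880) = -99*(-3195043/11880) = 3195043/120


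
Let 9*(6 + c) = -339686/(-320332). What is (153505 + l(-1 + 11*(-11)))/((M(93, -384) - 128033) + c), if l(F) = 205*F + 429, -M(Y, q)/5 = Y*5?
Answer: -185843172456/187918753973 ≈ -0.98895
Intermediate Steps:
c = -8479121/1441494 (c = -6 + (-339686/(-320332))/9 = -6 + (-339686*(-1/320332))/9 = -6 + (⅑)*(169843/160166) = -6 + 169843/1441494 = -8479121/1441494 ≈ -5.8822)
M(Y, q) = -25*Y (M(Y, q) = -5*Y*5 = -25*Y)
l(F) = 429 + 205*F
(153505 + l(-1 + 11*(-11)))/((M(93, -384) - 128033) + c) = (153505 + (429 + 205*(-1 + 11*(-11))))/((-25*93 - 128033) - 8479121/1441494) = (153505 + (429 + 205*(-1 - 121)))/((-2325 - 128033) - 8479121/1441494) = (153505 + (429 + 205*(-122)))/(-130358 - 8479121/1441494) = (153505 + (429 - 25010))/(-187918753973/1441494) = (153505 - 24581)*(-1441494/187918753973) = 128924*(-1441494/187918753973) = -185843172456/187918753973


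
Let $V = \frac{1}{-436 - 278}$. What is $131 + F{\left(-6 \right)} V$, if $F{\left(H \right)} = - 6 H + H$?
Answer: $\frac{15584}{119} \approx 130.96$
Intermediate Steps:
$V = - \frac{1}{714}$ ($V = \frac{1}{-714} = - \frac{1}{714} \approx -0.0014006$)
$F{\left(H \right)} = - 5 H$
$131 + F{\left(-6 \right)} V = 131 + \left(-5\right) \left(-6\right) \left(- \frac{1}{714}\right) = 131 + 30 \left(- \frac{1}{714}\right) = 131 - \frac{5}{119} = \frac{15584}{119}$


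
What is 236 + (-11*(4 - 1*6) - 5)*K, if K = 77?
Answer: 1545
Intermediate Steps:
236 + (-11*(4 - 1*6) - 5)*K = 236 + (-11*(4 - 1*6) - 5)*77 = 236 + (-11*(4 - 6) - 5)*77 = 236 + (-11*(-2) - 5)*77 = 236 + (22 - 5)*77 = 236 + 17*77 = 236 + 1309 = 1545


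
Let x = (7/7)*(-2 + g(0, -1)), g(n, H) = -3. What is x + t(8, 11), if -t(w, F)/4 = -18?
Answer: 67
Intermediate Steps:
x = -5 (x = (7/7)*(-2 - 3) = (7*(⅐))*(-5) = 1*(-5) = -5)
t(w, F) = 72 (t(w, F) = -4*(-18) = 72)
x + t(8, 11) = -5 + 72 = 67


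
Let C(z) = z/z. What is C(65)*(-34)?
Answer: -34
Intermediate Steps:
C(z) = 1
C(65)*(-34) = 1*(-34) = -34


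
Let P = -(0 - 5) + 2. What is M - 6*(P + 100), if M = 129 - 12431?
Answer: -12944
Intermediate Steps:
P = 7 (P = -1*(-5) + 2 = 5 + 2 = 7)
M = -12302
M - 6*(P + 100) = -12302 - 6*(7 + 100) = -12302 - 6*107 = -12302 - 1*642 = -12302 - 642 = -12944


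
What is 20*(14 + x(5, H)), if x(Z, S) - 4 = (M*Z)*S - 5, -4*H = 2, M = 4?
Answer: 60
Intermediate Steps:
H = -½ (H = -¼*2 = -½ ≈ -0.50000)
x(Z, S) = -1 + 4*S*Z (x(Z, S) = 4 + ((4*Z)*S - 5) = 4 + (4*S*Z - 5) = 4 + (-5 + 4*S*Z) = -1 + 4*S*Z)
20*(14 + x(5, H)) = 20*(14 + (-1 + 4*(-½)*5)) = 20*(14 + (-1 - 10)) = 20*(14 - 11) = 20*3 = 60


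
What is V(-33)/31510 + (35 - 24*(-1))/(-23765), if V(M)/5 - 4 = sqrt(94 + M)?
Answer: -138379/74883515 + sqrt(61)/6302 ≈ -0.00060860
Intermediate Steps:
V(M) = 20 + 5*sqrt(94 + M)
V(-33)/31510 + (35 - 24*(-1))/(-23765) = (20 + 5*sqrt(94 - 33))/31510 + (35 - 24*(-1))/(-23765) = (20 + 5*sqrt(61))*(1/31510) + (35 + 24)*(-1/23765) = (2/3151 + sqrt(61)/6302) + 59*(-1/23765) = (2/3151 + sqrt(61)/6302) - 59/23765 = -138379/74883515 + sqrt(61)/6302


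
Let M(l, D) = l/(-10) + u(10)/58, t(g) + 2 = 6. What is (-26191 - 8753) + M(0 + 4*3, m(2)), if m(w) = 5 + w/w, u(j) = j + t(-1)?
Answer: -5067019/145 ≈ -34945.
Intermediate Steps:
t(g) = 4 (t(g) = -2 + 6 = 4)
u(j) = 4 + j (u(j) = j + 4 = 4 + j)
m(w) = 6 (m(w) = 5 + 1 = 6)
M(l, D) = 7/29 - l/10 (M(l, D) = l/(-10) + (4 + 10)/58 = l*(-1/10) + 14*(1/58) = -l/10 + 7/29 = 7/29 - l/10)
(-26191 - 8753) + M(0 + 4*3, m(2)) = (-26191 - 8753) + (7/29 - (0 + 4*3)/10) = -34944 + (7/29 - (0 + 12)/10) = -34944 + (7/29 - 1/10*12) = -34944 + (7/29 - 6/5) = -34944 - 139/145 = -5067019/145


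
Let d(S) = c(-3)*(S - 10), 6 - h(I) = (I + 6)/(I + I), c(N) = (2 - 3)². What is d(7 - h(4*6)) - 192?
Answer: -1603/8 ≈ -200.38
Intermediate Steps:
c(N) = 1 (c(N) = (-1)² = 1)
h(I) = 6 - (6 + I)/(2*I) (h(I) = 6 - (I + 6)/(I + I) = 6 - (6 + I)/(2*I))
d(S) = -10 + S (d(S) = 1*(S - 10) = 1*(-10 + S) = -10 + S)
d(7 - h(4*6)) - 192 = (-10 + (7 - (11/2 - 3/(4*6)))) - 192 = (-10 + (7 - (11/2 - 3/24))) - 192 = (-10 + (7 - (11/2 - 3*1/24))) - 192 = (-10 + (7 - (11/2 - ⅛))) - 192 = (-10 + (7 - 1*43/8)) - 192 = (-10 + (7 - 43/8)) - 192 = (-10 + 13/8) - 192 = -67/8 - 192 = -1603/8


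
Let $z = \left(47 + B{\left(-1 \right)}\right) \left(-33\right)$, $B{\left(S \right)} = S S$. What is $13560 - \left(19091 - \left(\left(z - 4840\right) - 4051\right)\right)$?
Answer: $-16006$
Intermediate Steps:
$B{\left(S \right)} = S^{2}$
$z = -1584$ ($z = \left(47 + \left(-1\right)^{2}\right) \left(-33\right) = \left(47 + 1\right) \left(-33\right) = 48 \left(-33\right) = -1584$)
$13560 - \left(19091 - \left(\left(z - 4840\right) - 4051\right)\right) = 13560 - \left(19091 - \left(\left(-1584 - 4840\right) - 4051\right)\right) = 13560 - \left(19091 - \left(-6424 - 4051\right)\right) = 13560 - \left(19091 - -10475\right) = 13560 - \left(19091 + 10475\right) = 13560 - 29566 = -16006$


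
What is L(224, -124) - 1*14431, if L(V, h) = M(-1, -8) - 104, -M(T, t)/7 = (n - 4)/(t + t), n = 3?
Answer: -232567/16 ≈ -14535.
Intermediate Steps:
M(T, t) = 7/(2*t) (M(T, t) = -7*(3 - 4)/(t + t) = -(-7)/(2*t) = 7/(2*t))
L(V, h) = -1671/16 (L(V, h) = (7/2)/(-8) - 104 = (7/2)*(-⅛) - 104 = -7/16 - 104 = -1671/16)
L(224, -124) - 1*14431 = -1671/16 - 1*14431 = -1671/16 - 14431 = -232567/16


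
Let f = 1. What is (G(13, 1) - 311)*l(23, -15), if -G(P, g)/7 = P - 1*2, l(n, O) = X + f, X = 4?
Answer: -1940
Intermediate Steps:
l(n, O) = 5 (l(n, O) = 4 + 1 = 5)
G(P, g) = 14 - 7*P (G(P, g) = -7*(P - 1*2) = -7*(P - 2) = -7*(-2 + P) = 14 - 7*P)
(G(13, 1) - 311)*l(23, -15) = ((14 - 7*13) - 311)*5 = ((14 - 91) - 311)*5 = (-77 - 311)*5 = -388*5 = -1940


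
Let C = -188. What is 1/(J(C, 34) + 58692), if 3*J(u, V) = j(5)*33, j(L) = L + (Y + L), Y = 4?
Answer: 1/58846 ≈ 1.6993e-5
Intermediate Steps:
j(L) = 4 + 2*L (j(L) = L + (4 + L) = 4 + 2*L)
J(u, V) = 154 (J(u, V) = ((4 + 2*5)*33)/3 = ((4 + 10)*33)/3 = (14*33)/3 = (1/3)*462 = 154)
1/(J(C, 34) + 58692) = 1/(154 + 58692) = 1/58846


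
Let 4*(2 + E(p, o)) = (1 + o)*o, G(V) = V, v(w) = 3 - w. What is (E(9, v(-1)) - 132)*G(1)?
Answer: -129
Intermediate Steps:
E(p, o) = -2 + o*(1 + o)/4 (E(p, o) = -2 + ((1 + o)*o)/4 = -2 + (o*(1 + o))/4 = -2 + o*(1 + o)/4)
(E(9, v(-1)) - 132)*G(1) = ((-2 + (3 - 1*(-1))/4 + (3 - 1*(-1))**2/4) - 132)*1 = ((-2 + (3 + 1)/4 + (3 + 1)**2/4) - 132)*1 = ((-2 + (1/4)*4 + (1/4)*4**2) - 132)*1 = ((-2 + 1 + (1/4)*16) - 132)*1 = ((-2 + 1 + 4) - 132)*1 = (3 - 132)*1 = -129*1 = -129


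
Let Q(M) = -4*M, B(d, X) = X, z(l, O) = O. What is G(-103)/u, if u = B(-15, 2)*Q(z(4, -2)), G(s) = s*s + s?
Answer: 5253/8 ≈ 656.63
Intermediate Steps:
G(s) = s + s² (G(s) = s² + s = s + s²)
u = 16 (u = 2*(-4*(-2)) = 2*8 = 16)
G(-103)/u = -103*(1 - 103)/16 = -103*(-102)*(1/16) = 10506*(1/16) = 5253/8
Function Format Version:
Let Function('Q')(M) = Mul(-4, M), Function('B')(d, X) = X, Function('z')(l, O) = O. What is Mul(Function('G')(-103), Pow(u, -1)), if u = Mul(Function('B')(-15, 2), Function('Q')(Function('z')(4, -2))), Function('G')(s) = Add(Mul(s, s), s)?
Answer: Rational(5253, 8) ≈ 656.63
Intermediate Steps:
Function('G')(s) = Add(s, Pow(s, 2)) (Function('G')(s) = Add(Pow(s, 2), s) = Add(s, Pow(s, 2)))
u = 16 (u = Mul(2, Mul(-4, -2)) = Mul(2, 8) = 16)
Mul(Function('G')(-103), Pow(u, -1)) = Mul(Mul(-103, Add(1, -103)), Pow(16, -1)) = Mul(Mul(-103, -102), Rational(1, 16)) = Mul(10506, Rational(1, 16)) = Rational(5253, 8)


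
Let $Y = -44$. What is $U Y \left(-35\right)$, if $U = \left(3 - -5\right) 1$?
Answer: $12320$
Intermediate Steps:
$U = 8$ ($U = \left(3 + 5\right) 1 = 8 \cdot 1 = 8$)
$U Y \left(-35\right) = 8 \left(-44\right) \left(-35\right) = \left(-352\right) \left(-35\right) = 12320$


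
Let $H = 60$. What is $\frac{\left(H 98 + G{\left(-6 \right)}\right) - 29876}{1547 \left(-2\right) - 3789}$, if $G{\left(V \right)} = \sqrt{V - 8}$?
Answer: $\frac{23996}{6883} - \frac{i \sqrt{14}}{6883} \approx 3.4863 - 0.00054361 i$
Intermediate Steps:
$G{\left(V \right)} = \sqrt{-8 + V}$
$\frac{\left(H 98 + G{\left(-6 \right)}\right) - 29876}{1547 \left(-2\right) - 3789} = \frac{\left(60 \cdot 98 + \sqrt{-8 - 6}\right) - 29876}{1547 \left(-2\right) - 3789} = \frac{\left(5880 + \sqrt{-14}\right) - 29876}{-3094 - 3789} = \frac{\left(5880 + i \sqrt{14}\right) - 29876}{-6883} = \left(-23996 + i \sqrt{14}\right) \left(- \frac{1}{6883}\right) = \frac{23996}{6883} - \frac{i \sqrt{14}}{6883}$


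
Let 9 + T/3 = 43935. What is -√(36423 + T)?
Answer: -3*√18689 ≈ -410.12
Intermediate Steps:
T = 131778 (T = -27 + 3*43935 = -27 + 131805 = 131778)
-√(36423 + T) = -√(36423 + 131778) = -√168201 = -3*√18689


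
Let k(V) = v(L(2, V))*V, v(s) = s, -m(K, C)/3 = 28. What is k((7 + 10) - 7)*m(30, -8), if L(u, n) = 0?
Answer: 0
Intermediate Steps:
m(K, C) = -84 (m(K, C) = -3*28 = -84)
k(V) = 0 (k(V) = 0*V = 0)
k((7 + 10) - 7)*m(30, -8) = 0*(-84) = 0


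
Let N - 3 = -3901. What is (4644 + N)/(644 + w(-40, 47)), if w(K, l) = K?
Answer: 373/302 ≈ 1.2351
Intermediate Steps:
N = -3898 (N = 3 - 3901 = -3898)
(4644 + N)/(644 + w(-40, 47)) = (4644 - 3898)/(644 - 40) = 746/604 = 746*(1/604) = 373/302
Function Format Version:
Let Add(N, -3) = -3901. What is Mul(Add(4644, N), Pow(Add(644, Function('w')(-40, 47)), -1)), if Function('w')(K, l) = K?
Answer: Rational(373, 302) ≈ 1.2351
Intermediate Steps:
N = -3898 (N = Add(3, -3901) = -3898)
Mul(Add(4644, N), Pow(Add(644, Function('w')(-40, 47)), -1)) = Mul(Add(4644, -3898), Pow(Add(644, -40), -1)) = Mul(746, Pow(604, -1)) = Mul(746, Rational(1, 604)) = Rational(373, 302)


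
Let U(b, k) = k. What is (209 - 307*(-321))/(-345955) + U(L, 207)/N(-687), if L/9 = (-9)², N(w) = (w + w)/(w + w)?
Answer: 71513929/345955 ≈ 206.71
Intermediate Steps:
N(w) = 1 (N(w) = (2*w)/((2*w)) = (2*w)*(1/(2*w)) = 1)
L = 729 (L = 9*(-9)² = 9*81 = 729)
(209 - 307*(-321))/(-345955) + U(L, 207)/N(-687) = (209 - 307*(-321))/(-345955) + 207/1 = (209 + 98547)*(-1/345955) + 207*1 = 98756*(-1/345955) + 207 = -98756/345955 + 207 = 71513929/345955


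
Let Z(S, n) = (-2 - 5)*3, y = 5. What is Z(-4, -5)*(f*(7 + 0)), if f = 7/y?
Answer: -1029/5 ≈ -205.80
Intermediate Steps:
Z(S, n) = -21 (Z(S, n) = -7*3 = -21)
f = 7/5 ≈ 1.4000
Z(-4, -5)*(f*(7 + 0)) = -147*(7 + 0)/5 = -147*7/5 = -21*49/5 = -1029/5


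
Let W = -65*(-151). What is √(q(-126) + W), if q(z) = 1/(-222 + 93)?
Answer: √163331286/129 ≈ 99.071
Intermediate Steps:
q(z) = -1/129 (q(z) = 1/(-129) = -1/129)
W = 9815
√(q(-126) + W) = √(-1/129 + 9815) = √(1266134/129) = √163331286/129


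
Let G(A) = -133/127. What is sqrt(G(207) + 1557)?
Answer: sqrt(25095962)/127 ≈ 39.446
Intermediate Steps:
G(A) = -133/127 (G(A) = -133*1/127 = -133/127)
sqrt(G(207) + 1557) = sqrt(-133/127 + 1557) = sqrt(197606/127) = sqrt(25095962)/127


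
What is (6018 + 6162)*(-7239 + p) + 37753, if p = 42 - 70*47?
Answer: -127693907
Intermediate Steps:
p = -3248 (p = 42 - 3290 = -3248)
(6018 + 6162)*(-7239 + p) + 37753 = (6018 + 6162)*(-7239 - 3248) + 37753 = 12180*(-10487) + 37753 = -127731660 + 37753 = -127693907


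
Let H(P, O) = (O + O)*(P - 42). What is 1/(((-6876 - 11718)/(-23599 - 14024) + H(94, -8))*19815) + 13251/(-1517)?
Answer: -2738042433948107/313456368835470 ≈ -8.7350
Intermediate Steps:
H(P, O) = 2*O*(-42 + P) (H(P, O) = (2*O)*(-42 + P) = 2*O*(-42 + P))
1/(((-6876 - 11718)/(-23599 - 14024) + H(94, -8))*19815) + 13251/(-1517) = 1/(((-6876 - 11718)/(-23599 - 14024) + 2*(-8)*(-42 + 94))*19815) + 13251/(-1517) = (1/19815)/(-18594/(-37623) + 2*(-8)*52) + 13251*(-1/1517) = (1/19815)/(-18594*(-1/37623) - 832) - 13251/1517 = (1/19815)/(6198/12541 - 832) - 13251/1517 = (1/19815)/(-10427914/12541) - 13251/1517 = -12541/10427914*1/19815 - 13251/1517 = -12541/206629115910 - 13251/1517 = -2738042433948107/313456368835470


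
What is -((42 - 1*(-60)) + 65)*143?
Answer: -23881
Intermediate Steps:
-((42 - 1*(-60)) + 65)*143 = -((42 + 60) + 65)*143 = -(102 + 65)*143 = -167*143 = -1*23881 = -23881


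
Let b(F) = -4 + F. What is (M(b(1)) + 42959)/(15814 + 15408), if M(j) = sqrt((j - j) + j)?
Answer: 42959/31222 + I*sqrt(3)/31222 ≈ 1.3759 + 5.5475e-5*I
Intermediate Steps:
M(j) = sqrt(j) (M(j) = sqrt(0 + j) = sqrt(j))
(M(b(1)) + 42959)/(15814 + 15408) = (sqrt(-4 + 1) + 42959)/(15814 + 15408) = (sqrt(-3) + 42959)/31222 = (I*sqrt(3) + 42959)*(1/31222) = (42959 + I*sqrt(3))*(1/31222) = 42959/31222 + I*sqrt(3)/31222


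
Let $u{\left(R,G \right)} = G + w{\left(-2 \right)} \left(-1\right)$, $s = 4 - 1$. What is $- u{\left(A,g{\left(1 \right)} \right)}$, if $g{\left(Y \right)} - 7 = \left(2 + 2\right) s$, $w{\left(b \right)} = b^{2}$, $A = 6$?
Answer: $-15$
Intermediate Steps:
$s = 3$ ($s = 4 - 1 = 3$)
$g{\left(Y \right)} = 19$ ($g{\left(Y \right)} = 7 + \left(2 + 2\right) 3 = 7 + 4 \cdot 3 = 7 + 12 = 19$)
$u{\left(R,G \right)} = -4 + G$ ($u{\left(R,G \right)} = G + \left(-2\right)^{2} \left(-1\right) = G + 4 \left(-1\right) = G - 4 = -4 + G$)
$- u{\left(A,g{\left(1 \right)} \right)} = - (-4 + 19) = \left(-1\right) 15 = -15$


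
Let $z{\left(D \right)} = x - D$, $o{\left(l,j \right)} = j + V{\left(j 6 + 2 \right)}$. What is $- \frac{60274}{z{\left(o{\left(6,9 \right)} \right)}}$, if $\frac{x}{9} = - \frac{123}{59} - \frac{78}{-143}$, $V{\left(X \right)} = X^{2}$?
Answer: $\frac{19558913}{1025048} \approx 19.081$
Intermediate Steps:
$o{\left(l,j \right)} = j + \left(2 + 6 j\right)^{2}$ ($o{\left(l,j \right)} = j + \left(j 6 + 2\right)^{2} = j + \left(6 j + 2\right)^{2} = j + \left(2 + 6 j\right)^{2}$)
$x = - \frac{8991}{649}$ ($x = 9 \left(- \frac{123}{59} - \frac{78}{-143}\right) = 9 \left(\left(-123\right) \frac{1}{59} - - \frac{6}{11}\right) = 9 \left(- \frac{123}{59} + \frac{6}{11}\right) = 9 \left(- \frac{999}{649}\right) = - \frac{8991}{649} \approx -13.854$)
$z{\left(D \right)} = - \frac{8991}{649} - D$
$- \frac{60274}{z{\left(o{\left(6,9 \right)} \right)}} = - \frac{60274}{- \frac{8991}{649} - \left(9 + 4 \left(1 + 3 \cdot 9\right)^{2}\right)} = - \frac{60274}{- \frac{8991}{649} - \left(9 + 4 \left(1 + 27\right)^{2}\right)} = - \frac{60274}{- \frac{8991}{649} - \left(9 + 4 \cdot 28^{2}\right)} = - \frac{60274}{- \frac{8991}{649} - \left(9 + 4 \cdot 784\right)} = - \frac{60274}{- \frac{8991}{649} - \left(9 + 3136\right)} = - \frac{60274}{- \frac{8991}{649} - 3145} = - \frac{60274}{- \frac{2050096}{649}} = \left(-60274\right) \left(- \frac{649}{2050096}\right) = \frac{19558913}{1025048}$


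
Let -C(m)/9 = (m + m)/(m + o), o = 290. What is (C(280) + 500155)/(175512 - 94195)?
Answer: 9502777/1545023 ≈ 6.1506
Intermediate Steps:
C(m) = -18*m/(290 + m) (C(m) = -9*(m + m)/(m + 290) = -9*2*m/(290 + m) = -18*m/(290 + m))
(C(280) + 500155)/(175512 - 94195) = (-18*280/(290 + 280) + 500155)/(175512 - 94195) = (-18*280/570 + 500155)/81317 = (-18*280*1/570 + 500155)*(1/81317) = (-168/19 + 500155)*(1/81317) = (9502777/19)*(1/81317) = 9502777/1545023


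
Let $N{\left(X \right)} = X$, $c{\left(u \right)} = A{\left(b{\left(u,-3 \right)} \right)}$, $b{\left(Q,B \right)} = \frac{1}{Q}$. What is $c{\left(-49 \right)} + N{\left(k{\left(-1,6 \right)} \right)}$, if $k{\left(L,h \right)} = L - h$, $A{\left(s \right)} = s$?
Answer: $- \frac{344}{49} \approx -7.0204$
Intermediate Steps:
$c{\left(u \right)} = \frac{1}{u}$
$c{\left(-49 \right)} + N{\left(k{\left(-1,6 \right)} \right)} = \frac{1}{-49} - 7 = - \frac{1}{49} - 7 = - \frac{344}{49}$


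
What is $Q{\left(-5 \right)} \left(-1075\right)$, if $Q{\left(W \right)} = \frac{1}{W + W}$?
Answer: $\frac{215}{2} \approx 107.5$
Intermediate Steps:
$Q{\left(W \right)} = \frac{1}{2 W}$
$Q{\left(-5 \right)} \left(-1075\right) = \frac{1}{2 \left(-5\right)} \left(-1075\right) = \frac{1}{2} \left(- \frac{1}{5}\right) \left(-1075\right) = \left(- \frac{1}{10}\right) \left(-1075\right) = \frac{215}{2}$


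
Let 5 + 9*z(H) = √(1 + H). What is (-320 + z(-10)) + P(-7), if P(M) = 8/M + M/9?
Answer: -6772/21 + I/3 ≈ -322.48 + 0.33333*I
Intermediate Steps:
z(H) = -5/9 + √(1 + H)/9
P(M) = 8/M + M/9 (P(M) = 8/M + M*(⅑) = 8/M + M/9)
(-320 + z(-10)) + P(-7) = (-320 + (-5/9 + √(1 - 10)/9)) + (8/(-7) + (⅑)*(-7)) = (-320 + (-5/9 + √(-9)/9)) + (8*(-⅐) - 7/9) = (-320 + (-5/9 + (3*I)/9)) + (-8/7 - 7/9) = (-320 + (-5/9 + I/3)) - 121/63 = (-2885/9 + I/3) - 121/63 = -6772/21 + I/3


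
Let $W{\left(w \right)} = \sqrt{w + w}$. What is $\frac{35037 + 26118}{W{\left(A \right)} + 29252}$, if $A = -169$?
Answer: $\frac{33127890}{15845923} - \frac{29445 i \sqrt{2}}{31691846} \approx 2.0906 - 0.001314 i$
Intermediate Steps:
$W{\left(w \right)} = \sqrt{2} \sqrt{w}$ ($W{\left(w \right)} = \sqrt{2 w} = \sqrt{2} \sqrt{w}$)
$\frac{35037 + 26118}{W{\left(A \right)} + 29252} = \frac{35037 + 26118}{\sqrt{2} \sqrt{-169} + 29252} = \frac{61155}{\sqrt{2} \cdot 13 i + 29252} = \frac{61155}{13 i \sqrt{2} + 29252} = \frac{61155}{29252 + 13 i \sqrt{2}}$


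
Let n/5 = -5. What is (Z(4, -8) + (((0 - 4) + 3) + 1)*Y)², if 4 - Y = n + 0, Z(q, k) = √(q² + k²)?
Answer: 80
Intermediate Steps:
n = -25 (n = 5*(-5) = -25)
Z(q, k) = √(k² + q²)
Y = 29 (Y = 4 - (-25 + 0) = 4 - 1*(-25) = 4 + 25 = 29)
(Z(4, -8) + (((0 - 4) + 3) + 1)*Y)² = (√((-8)² + 4²) + (((0 - 4) + 3) + 1)*29)² = (√(64 + 16) + ((-4 + 3) + 1)*29)² = (√80 + (-1 + 1)*29)² = (4*√5 + 0*29)² = (4*√5 + 0)² = (4*√5)² = 80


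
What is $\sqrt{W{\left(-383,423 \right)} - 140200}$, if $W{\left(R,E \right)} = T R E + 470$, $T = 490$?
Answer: $2 i \sqrt{19881035} \approx 8917.6 i$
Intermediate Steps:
$W{\left(R,E \right)} = 470 + 490 E R$ ($W{\left(R,E \right)} = 490 R E + 470 = 490 E R + 470 = 470 + 490 E R$)
$\sqrt{W{\left(-383,423 \right)} - 140200} = \sqrt{\left(470 + 490 \cdot 423 \left(-383\right)\right) - 140200} = \sqrt{\left(470 - 79384410\right) - 140200} = \sqrt{-79383940 - 140200} = \sqrt{-79524140} = 2 i \sqrt{19881035}$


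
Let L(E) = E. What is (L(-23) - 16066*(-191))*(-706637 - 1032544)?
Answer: -5336821250523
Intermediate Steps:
(L(-23) - 16066*(-191))*(-706637 - 1032544) = (-23 - 16066*(-191))*(-706637 - 1032544) = (-23 + 3068606)*(-1739181) = 3068583*(-1739181) = -5336821250523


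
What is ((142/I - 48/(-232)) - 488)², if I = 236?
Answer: 2779452474561/11710084 ≈ 2.3736e+5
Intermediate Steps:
((142/I - 48/(-232)) - 488)² = ((142/236 - 48/(-232)) - 488)² = ((142*(1/236) - 48*(-1/232)) - 488)² = ((71/118 + 6/29) - 488)² = (2767/3422 - 488)² = (-1667169/3422)² = 2779452474561/11710084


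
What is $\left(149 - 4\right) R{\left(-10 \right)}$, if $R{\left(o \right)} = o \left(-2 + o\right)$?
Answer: $17400$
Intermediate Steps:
$\left(149 - 4\right) R{\left(-10 \right)} = \left(149 - 4\right) \left(- 10 \left(-2 - 10\right)\right) = 145 \left(\left(-10\right) \left(-12\right)\right) = 145 \cdot 120 = 17400$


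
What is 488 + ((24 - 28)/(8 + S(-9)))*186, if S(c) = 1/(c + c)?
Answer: 56392/143 ≈ 394.35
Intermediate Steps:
S(c) = 1/(2*c)
488 + ((24 - 28)/(8 + S(-9)))*186 = 488 + ((24 - 28)/(8 + (½)/(-9)))*186 = 488 - 4/(8 + (½)*(-⅑))*186 = 488 - 4/(8 - 1/18)*186 = 488 - 4/143/18*186 = 488 - 4*18/143*186 = 488 - 72/143*186 = 488 - 13392/143 = 56392/143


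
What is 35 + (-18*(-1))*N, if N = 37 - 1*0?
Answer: 701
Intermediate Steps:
N = 37 (N = 37 + 0 = 37)
35 + (-18*(-1))*N = 35 - 18*(-1)*37 = 35 + 18*37 = 35 + 666 = 701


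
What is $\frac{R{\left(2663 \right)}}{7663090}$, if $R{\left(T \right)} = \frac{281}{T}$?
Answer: $\frac{281}{20406808670} \approx 1.377 \cdot 10^{-8}$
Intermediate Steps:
$\frac{R{\left(2663 \right)}}{7663090} = \frac{281 \cdot \frac{1}{2663}}{7663090} = 281 \cdot \frac{1}{2663} \cdot \frac{1}{7663090} = \frac{281}{2663} \cdot \frac{1}{7663090} = \frac{281}{20406808670}$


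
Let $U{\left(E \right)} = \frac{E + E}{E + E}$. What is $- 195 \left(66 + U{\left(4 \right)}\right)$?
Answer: $-13065$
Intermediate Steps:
$U{\left(E \right)} = 1$ ($U{\left(E \right)} = \frac{2 E}{2 E} = 2 E \frac{1}{2 E} = 1$)
$- 195 \left(66 + U{\left(4 \right)}\right) = - 195 \left(66 + 1\right) = \left(-195\right) 67 = -13065$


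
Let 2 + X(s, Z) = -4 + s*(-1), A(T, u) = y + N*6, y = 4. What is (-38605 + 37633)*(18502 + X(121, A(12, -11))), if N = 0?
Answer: -17860500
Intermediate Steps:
A(T, u) = 4 (A(T, u) = 4 + 0*6 = 4 + 0 = 4)
X(s, Z) = -6 - s (X(s, Z) = -2 + (-4 + s*(-1)) = -2 + (-4 - s) = -6 - s)
(-38605 + 37633)*(18502 + X(121, A(12, -11))) = (-38605 + 37633)*(18502 + (-6 - 1*121)) = -972*(18502 + (-6 - 121)) = -972*(18502 - 127) = -972*18375 = -17860500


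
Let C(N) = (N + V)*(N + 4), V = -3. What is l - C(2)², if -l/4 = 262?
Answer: -1084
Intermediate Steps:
l = -1048 (l = -4*262 = -1048)
C(N) = (-3 + N)*(4 + N) (C(N) = (N - 3)*(N + 4) = (-3 + N)*(4 + N))
l - C(2)² = -1048 - (-12 + 2 + 2²)² = -1048 - (-12 + 2 + 4)² = -1048 - 1*(-6)² = -1048 - 1*36 = -1048 - 36 = -1084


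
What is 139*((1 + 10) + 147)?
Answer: 21962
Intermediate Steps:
139*((1 + 10) + 147) = 139*(11 + 147) = 139*158 = 21962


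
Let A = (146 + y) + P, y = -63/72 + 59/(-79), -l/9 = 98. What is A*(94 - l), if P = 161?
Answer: 23545878/79 ≈ 2.9805e+5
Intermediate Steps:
l = -882 (l = -9*98 = -882)
y = -1025/632 (y = -63*1/72 + 59*(-1/79) = -7/8 - 59/79 = -1025/632 ≈ -1.6218)
A = 192999/632 (A = (146 - 1025/632) + 161 = 91247/632 + 161 = 192999/632 ≈ 305.38)
A*(94 - l) = 192999*(94 - 1*(-882))/632 = 192999*(94 + 882)/632 = (192999/632)*976 = 23545878/79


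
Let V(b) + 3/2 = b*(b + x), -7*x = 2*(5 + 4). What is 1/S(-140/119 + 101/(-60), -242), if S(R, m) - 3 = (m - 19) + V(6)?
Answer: -14/3345 ≈ -0.0041853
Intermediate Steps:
x = -18/7 (x = -2*(5 + 4)/7 = -2*9/7 = -1/7*18 = -18/7 ≈ -2.5714)
V(b) = -3/2 + b*(-18/7 + b) (V(b) = -3/2 + b*(b - 18/7) = -3/2 + b*(-18/7 + b))
S(R, m) = 43/14 + m (S(R, m) = 3 + ((m - 19) + (-3/2 + 6**2 - 18/7*6)) = 3 + ((-19 + m) + (-3/2 + 36 - 108/7)) = 3 + ((-19 + m) + 267/14) = 3 + (1/14 + m) = 43/14 + m)
1/S(-140/119 + 101/(-60), -242) = 1/(43/14 - 242) = 1/(-3345/14) = -14/3345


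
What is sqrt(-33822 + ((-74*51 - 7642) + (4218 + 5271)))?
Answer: I*sqrt(35749) ≈ 189.07*I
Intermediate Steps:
sqrt(-33822 + ((-74*51 - 7642) + (4218 + 5271))) = sqrt(-33822 + ((-3774 - 7642) + 9489)) = sqrt(-33822 + (-11416 + 9489)) = sqrt(-33822 - 1927) = sqrt(-35749) = I*sqrt(35749)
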